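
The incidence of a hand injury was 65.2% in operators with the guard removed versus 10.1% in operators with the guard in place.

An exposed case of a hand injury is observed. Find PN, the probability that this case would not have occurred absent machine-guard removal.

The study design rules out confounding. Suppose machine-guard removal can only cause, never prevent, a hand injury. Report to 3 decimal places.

PN ≈ 0.845

p₁ = 0.652, p₀ = 0.101.
Under exogeneity and monotonicity, PN = (p₁ − p₀) / p₁.
PN = (0.652 − 0.101) / 0.652 = 0.551 / 0.652 ≈ 0.8451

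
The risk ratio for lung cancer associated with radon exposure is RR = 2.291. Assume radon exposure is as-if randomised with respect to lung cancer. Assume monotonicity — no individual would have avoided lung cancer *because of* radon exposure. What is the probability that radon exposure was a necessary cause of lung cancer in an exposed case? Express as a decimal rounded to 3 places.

Under exogeneity and monotonicity, PN = (RR − 1) / RR = 1 − 1/RR.
PN = (2.291 − 1) / 2.291 = 1.291 / 2.291 ≈ 0.5635

PN ≈ 0.564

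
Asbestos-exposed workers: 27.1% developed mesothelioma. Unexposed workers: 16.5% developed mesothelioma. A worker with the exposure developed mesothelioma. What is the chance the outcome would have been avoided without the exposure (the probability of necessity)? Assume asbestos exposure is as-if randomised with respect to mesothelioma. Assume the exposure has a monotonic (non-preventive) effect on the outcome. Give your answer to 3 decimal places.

p₁ = 0.271, p₀ = 0.165.
Under exogeneity and monotonicity, PN = (p₁ − p₀) / p₁.
PN = (0.271 − 0.165) / 0.271 = 0.106 / 0.271 ≈ 0.3911

PN ≈ 0.391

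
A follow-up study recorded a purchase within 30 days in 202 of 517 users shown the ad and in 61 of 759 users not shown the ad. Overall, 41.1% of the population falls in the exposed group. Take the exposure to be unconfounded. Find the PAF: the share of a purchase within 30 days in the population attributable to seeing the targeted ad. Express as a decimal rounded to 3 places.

PAF ≈ 0.613

p₁ = P(outcome | exposed) = 202/517 = 0.39072
p₀ = P(outcome | unexposed) = 61/759 = 0.080369
Overall risk P(Y=1) = π·p₁ + (1−π)·p₀ = 0.411×0.39072 + 0.589×0.080369 = 0.20792.
Under exogeneity, PAF = [P(Y=1) − p₀] / P(Y=1).
PAF = (0.20792 − 0.080369) / 0.20792 ≈ 0.6135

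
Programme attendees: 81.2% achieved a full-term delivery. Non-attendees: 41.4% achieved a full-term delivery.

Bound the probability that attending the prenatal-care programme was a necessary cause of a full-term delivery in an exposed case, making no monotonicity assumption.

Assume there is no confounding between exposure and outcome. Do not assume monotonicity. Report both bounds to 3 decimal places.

p₁ = 0.812, p₀ = 0.414.
Under exogeneity alone the bounds on PN are max{0,(p₁−p₀)/p₁} ≤ PN ≤ min{1,(1−p₀)/p₁}.
  lower = (p₁ − p₀)/p₁ = 0.398 / 0.812 ≈ 0.4901
  upper = min{1, (1 − p₀)/p₁} = 0.586 / 0.812 ≈ 0.7217

0.490 ≤ PN ≤ 0.722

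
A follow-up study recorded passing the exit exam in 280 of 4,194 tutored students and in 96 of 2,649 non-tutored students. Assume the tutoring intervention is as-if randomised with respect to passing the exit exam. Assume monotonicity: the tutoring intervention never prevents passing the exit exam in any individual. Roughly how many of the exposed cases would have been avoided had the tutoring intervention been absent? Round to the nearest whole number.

p₁ = P(outcome | exposed) = 280/4194 = 0.066762
p₀ = P(outcome | unexposed) = 96/2649 = 0.03624
PN = (p₁ − p₀)/p₁ = (0.066762 − 0.03624) / 0.066762 ≈ 0.45718.
Attributable cases ≈ PN × (exposed cases) = 0.45718 × 280 ≈ 128.01.

about 128 cases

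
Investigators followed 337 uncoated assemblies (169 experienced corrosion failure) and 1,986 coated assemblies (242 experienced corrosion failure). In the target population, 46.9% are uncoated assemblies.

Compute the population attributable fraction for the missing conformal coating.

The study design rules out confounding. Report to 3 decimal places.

p₁ = P(outcome | exposed) = 169/337 = 0.50148
p₀ = P(outcome | unexposed) = 242/1986 = 0.12185
Overall risk P(Y=1) = π·p₁ + (1−π)·p₀ = 0.469×0.50148 + 0.531×0.12185 = 0.2999.
Under exogeneity, PAF = [P(Y=1) − p₀] / P(Y=1).
PAF = (0.2999 − 0.12185) / 0.2999 ≈ 0.5937

PAF ≈ 0.594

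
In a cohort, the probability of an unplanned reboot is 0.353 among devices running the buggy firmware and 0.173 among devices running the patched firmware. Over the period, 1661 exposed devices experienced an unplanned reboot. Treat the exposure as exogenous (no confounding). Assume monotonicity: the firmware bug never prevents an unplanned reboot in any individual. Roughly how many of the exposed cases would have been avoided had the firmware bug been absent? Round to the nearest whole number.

Let p₁ = 0.353, p₀ = 0.173.
PN = (p₁ − p₀)/p₁ = (0.353 − 0.173) / 0.353 ≈ 0.50992.
Attributable cases ≈ PN × (exposed cases) = 0.50992 × 1661 ≈ 846.97.

about 847 cases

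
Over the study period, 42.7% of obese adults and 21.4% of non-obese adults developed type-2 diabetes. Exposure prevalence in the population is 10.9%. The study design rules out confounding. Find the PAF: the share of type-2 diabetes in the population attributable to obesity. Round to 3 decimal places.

PAF ≈ 0.098

p₁ = 0.427, p₀ = 0.214.
Overall risk P(Y=1) = π·p₁ + (1−π)·p₀ = 0.109×0.427 + 0.891×0.214 = 0.23722.
Under exogeneity, PAF = [P(Y=1) − p₀] / P(Y=1).
PAF = (0.23722 − 0.214) / 0.23722 ≈ 0.0979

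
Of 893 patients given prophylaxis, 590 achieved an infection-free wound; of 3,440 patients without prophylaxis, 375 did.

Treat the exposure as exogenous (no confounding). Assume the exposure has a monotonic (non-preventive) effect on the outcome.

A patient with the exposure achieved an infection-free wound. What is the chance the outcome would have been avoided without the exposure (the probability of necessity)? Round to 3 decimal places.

p₁ = P(outcome | exposed) = 590/893 = 0.66069
p₀ = P(outcome | unexposed) = 375/3440 = 0.10901
Under exogeneity and monotonicity, PN = (p₁ − p₀) / p₁.
PN = (0.66069 − 0.10901) / 0.66069 = 0.55168 / 0.66069 ≈ 0.8350

PN ≈ 0.835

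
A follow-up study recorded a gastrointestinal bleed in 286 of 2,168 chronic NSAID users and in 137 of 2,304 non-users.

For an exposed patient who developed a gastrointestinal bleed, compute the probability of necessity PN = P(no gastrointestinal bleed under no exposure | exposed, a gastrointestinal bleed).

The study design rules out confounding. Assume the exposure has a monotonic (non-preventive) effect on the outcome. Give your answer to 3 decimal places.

PN ≈ 0.549

p₁ = P(outcome | exposed) = 286/2168 = 0.13192
p₀ = P(outcome | unexposed) = 137/2304 = 0.059462
Under exogeneity and monotonicity, PN = (p₁ − p₀) / p₁.
PN = (0.13192 − 0.059462) / 0.13192 = 0.072457 / 0.13192 ≈ 0.5493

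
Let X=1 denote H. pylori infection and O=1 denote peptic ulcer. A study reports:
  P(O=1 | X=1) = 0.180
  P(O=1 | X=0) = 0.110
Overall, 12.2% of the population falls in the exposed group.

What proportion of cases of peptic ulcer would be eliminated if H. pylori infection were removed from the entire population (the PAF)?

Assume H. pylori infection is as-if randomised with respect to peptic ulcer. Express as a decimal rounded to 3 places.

PAF ≈ 0.072

Let p₁ = 0.18, p₀ = 0.11.
Overall risk P(Y=1) = π·p₁ + (1−π)·p₀ = 0.122×0.18 + 0.878×0.11 = 0.11854.
Under exogeneity, PAF = [P(Y=1) − p₀] / P(Y=1).
PAF = (0.11854 − 0.11) / 0.11854 ≈ 0.0720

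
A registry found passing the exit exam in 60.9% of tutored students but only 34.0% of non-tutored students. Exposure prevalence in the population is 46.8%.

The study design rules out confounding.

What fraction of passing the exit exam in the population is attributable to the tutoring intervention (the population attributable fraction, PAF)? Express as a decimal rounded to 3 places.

p₁ = 0.609, p₀ = 0.34.
Overall risk P(Y=1) = π·p₁ + (1−π)·p₀ = 0.468×0.609 + 0.532×0.34 = 0.46589.
Under exogeneity, PAF = [P(Y=1) − p₀] / P(Y=1).
PAF = (0.46589 − 0.34) / 0.46589 ≈ 0.2702

PAF ≈ 0.270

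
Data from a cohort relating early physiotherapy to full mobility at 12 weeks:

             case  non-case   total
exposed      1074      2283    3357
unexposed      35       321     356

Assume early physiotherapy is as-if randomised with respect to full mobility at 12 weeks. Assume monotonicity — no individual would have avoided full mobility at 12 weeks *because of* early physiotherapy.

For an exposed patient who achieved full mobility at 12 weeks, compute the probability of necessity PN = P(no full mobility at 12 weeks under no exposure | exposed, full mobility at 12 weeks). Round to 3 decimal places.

p₁ = P(outcome | exposed) = 1074/3357 = 0.31993
p₀ = P(outcome | unexposed) = 35/356 = 0.098315
Under exogeneity and monotonicity, PN = (p₁ − p₀)/p₁.
PN = (0.31993 − 0.098315) / 0.31993 ≈ 0.6927

PN ≈ 0.693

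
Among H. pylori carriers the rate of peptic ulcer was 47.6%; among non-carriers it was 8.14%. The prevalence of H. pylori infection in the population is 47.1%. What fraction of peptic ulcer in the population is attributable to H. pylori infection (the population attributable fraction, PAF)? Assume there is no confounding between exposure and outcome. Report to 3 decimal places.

PAF ≈ 0.695

p₁ = 0.476, p₀ = 0.0814.
Overall risk P(Y=1) = π·p₁ + (1−π)·p₀ = 0.471×0.476 + 0.529×0.0814 = 0.26726.
Under exogeneity, PAF = [P(Y=1) − p₀] / P(Y=1).
PAF = (0.26726 − 0.0814) / 0.26726 ≈ 0.6954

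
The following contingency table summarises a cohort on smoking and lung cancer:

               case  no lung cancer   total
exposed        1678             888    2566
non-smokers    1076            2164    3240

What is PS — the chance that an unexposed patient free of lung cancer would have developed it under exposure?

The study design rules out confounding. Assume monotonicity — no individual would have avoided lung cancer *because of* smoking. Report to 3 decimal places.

PS ≈ 0.482

p₁ = P(outcome | exposed) = 1678/2566 = 0.65394
p₀ = P(outcome | unexposed) = 1076/3240 = 0.3321
Under exogeneity and monotonicity, PS = (p₁ − p₀)/(1 − p₀).
PS = (0.65394 − 0.3321) / 0.6679 ≈ 0.4819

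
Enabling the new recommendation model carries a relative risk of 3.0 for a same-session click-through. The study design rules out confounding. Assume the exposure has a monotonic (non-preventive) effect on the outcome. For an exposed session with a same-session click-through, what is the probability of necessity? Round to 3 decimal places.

PN ≈ 0.667

Under exogeneity and monotonicity, PN = (RR − 1) / RR = 1 − 1/RR.
PN = (3.0 − 1) / 3.0 = 2 / 3.0 ≈ 0.6667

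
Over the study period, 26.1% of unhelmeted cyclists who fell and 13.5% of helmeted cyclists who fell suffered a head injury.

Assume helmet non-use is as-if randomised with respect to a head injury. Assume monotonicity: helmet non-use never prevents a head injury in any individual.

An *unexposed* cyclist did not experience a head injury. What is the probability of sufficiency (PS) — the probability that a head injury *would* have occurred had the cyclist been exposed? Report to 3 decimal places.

p₁ = 0.261, p₀ = 0.135.
Under exogeneity and monotonicity, PS = (p₁ − p₀) / (1 − p₀).
PS = (0.261 − 0.135) / (1 − 0.135) = 0.126 / 0.865 ≈ 0.1457

PS ≈ 0.146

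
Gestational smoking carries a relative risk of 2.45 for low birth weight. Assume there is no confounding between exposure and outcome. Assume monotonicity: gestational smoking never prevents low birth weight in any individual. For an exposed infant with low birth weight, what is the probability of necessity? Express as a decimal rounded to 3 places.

Under exogeneity and monotonicity, PN = (RR − 1) / RR = 1 − 1/RR.
PN = (2.45 − 1) / 2.45 = 1.45 / 2.45 ≈ 0.5918

PN ≈ 0.592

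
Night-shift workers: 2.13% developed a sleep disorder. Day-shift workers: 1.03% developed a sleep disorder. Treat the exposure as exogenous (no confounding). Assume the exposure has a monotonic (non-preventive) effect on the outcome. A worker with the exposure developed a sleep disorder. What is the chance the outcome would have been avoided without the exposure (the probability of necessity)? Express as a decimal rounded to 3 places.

PN ≈ 0.516

p₁ = 0.0213, p₀ = 0.0103.
Under exogeneity and monotonicity, PN = (p₁ − p₀) / p₁.
PN = (0.0213 − 0.0103) / 0.0213 = 0.011 / 0.0213 ≈ 0.5164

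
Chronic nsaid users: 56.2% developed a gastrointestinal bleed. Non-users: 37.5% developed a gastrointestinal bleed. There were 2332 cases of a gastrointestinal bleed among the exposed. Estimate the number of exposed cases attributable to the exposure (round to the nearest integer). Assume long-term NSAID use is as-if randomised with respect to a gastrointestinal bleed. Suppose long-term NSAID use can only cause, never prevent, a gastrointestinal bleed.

p₁ = 0.562, p₀ = 0.375.
PN = (p₁ − p₀)/p₁ = (0.562 − 0.375) / 0.562 ≈ 0.33274.
Attributable cases ≈ PN × (exposed cases) = 0.33274 × 2332 ≈ 775.95.

about 776 cases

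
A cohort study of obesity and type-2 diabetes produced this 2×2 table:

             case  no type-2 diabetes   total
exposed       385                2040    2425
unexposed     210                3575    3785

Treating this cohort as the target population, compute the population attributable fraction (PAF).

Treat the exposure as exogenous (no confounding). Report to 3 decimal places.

p₁ = P(outcome | exposed) = 385/2425 = 0.15876
p₀ = P(outcome | unexposed) = 210/3785 = 0.055482
Exposure prevalence π = 2425/6210 = 0.3905; overall risk P(Y=1) = 0.095813.
Under exogeneity, PAF = [P(Y=1) − p₀]/P(Y=1).
PAF = (0.095813 − 0.055482) / 0.095813 ≈ 0.4209

PAF ≈ 0.421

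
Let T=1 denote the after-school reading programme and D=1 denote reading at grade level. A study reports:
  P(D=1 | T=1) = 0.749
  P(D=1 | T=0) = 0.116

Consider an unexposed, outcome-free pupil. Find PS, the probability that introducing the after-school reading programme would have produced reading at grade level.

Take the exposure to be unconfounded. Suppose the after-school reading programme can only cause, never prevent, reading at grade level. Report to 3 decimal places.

Let p₁ = 0.749, p₀ = 0.116.
Under exogeneity and monotonicity, PS = (p₁ − p₀) / (1 − p₀).
PS = (0.749 − 0.116) / (1 − 0.116) = 0.633 / 0.884 ≈ 0.7161

PS ≈ 0.716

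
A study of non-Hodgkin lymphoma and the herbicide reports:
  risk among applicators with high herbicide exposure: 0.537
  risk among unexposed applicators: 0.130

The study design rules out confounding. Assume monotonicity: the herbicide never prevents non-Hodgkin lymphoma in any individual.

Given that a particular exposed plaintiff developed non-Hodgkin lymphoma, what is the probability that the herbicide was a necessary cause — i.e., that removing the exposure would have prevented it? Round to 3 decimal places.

Let p₁ = 0.537, p₀ = 0.13.
Under exogeneity and monotonicity, PN = (p₁ − p₀) / p₁.
PN = (0.537 − 0.13) / 0.537 = 0.407 / 0.537 ≈ 0.7579

PN ≈ 0.758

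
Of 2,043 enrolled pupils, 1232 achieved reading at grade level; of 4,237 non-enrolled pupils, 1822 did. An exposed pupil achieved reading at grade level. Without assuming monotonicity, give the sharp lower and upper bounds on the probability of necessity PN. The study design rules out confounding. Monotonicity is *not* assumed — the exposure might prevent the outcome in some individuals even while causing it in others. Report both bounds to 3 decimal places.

0.287 ≤ PN ≤ 0.945

p₁ = P(outcome | exposed) = 1232/2043 = 0.60303
p₀ = P(outcome | unexposed) = 1822/4237 = 0.43002
Under exogeneity alone the bounds on PN are max{0,(p₁−p₀)/p₁} ≤ PN ≤ min{1,(1−p₀)/p₁}.
  lower = (p₁ − p₀)/p₁ = 0.17301 / 0.60303 ≈ 0.2869
  upper = min{1, (1 − p₀)/p₁} = 0.56998 / 0.60303 ≈ 0.9452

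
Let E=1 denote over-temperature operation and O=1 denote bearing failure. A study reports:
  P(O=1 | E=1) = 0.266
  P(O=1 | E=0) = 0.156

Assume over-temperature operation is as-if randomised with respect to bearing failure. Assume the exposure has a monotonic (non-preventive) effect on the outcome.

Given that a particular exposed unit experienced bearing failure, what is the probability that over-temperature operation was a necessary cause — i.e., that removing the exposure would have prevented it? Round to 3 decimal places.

PN ≈ 0.414

Let p₁ = 0.266, p₀ = 0.156.
Under exogeneity and monotonicity, PN = (p₁ − p₀) / p₁.
PN = (0.266 − 0.156) / 0.266 = 0.11 / 0.266 ≈ 0.4135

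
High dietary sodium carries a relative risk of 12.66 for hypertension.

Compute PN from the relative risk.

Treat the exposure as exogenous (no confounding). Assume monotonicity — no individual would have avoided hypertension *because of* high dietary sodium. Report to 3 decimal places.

PN ≈ 0.921

Under exogeneity and monotonicity, PN = (RR − 1) / RR = 1 − 1/RR.
PN = (12.66 − 1) / 12.66 = 11.66 / 12.66 ≈ 0.9210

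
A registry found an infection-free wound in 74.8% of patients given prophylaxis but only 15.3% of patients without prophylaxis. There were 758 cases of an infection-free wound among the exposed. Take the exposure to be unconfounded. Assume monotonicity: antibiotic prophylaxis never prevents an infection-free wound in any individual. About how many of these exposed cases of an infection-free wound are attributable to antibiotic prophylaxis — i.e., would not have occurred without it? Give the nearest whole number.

about 603 cases

p₁ = 0.748, p₀ = 0.153.
PN = (p₁ − p₀)/p₁ = (0.748 − 0.153) / 0.748 ≈ 0.79545.
Attributable cases ≈ PN × (exposed cases) = 0.79545 × 758 ≈ 602.95.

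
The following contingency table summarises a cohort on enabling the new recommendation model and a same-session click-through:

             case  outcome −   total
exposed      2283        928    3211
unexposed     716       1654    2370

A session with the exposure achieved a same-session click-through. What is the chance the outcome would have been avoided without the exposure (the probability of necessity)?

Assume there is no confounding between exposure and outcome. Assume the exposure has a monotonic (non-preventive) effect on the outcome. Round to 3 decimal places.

p₁ = P(outcome | exposed) = 2283/3211 = 0.71099
p₀ = P(outcome | unexposed) = 716/2370 = 0.30211
Under exogeneity and monotonicity, PN = (p₁ − p₀)/p₁.
PN = (0.71099 − 0.30211) / 0.71099 ≈ 0.5751

PN ≈ 0.575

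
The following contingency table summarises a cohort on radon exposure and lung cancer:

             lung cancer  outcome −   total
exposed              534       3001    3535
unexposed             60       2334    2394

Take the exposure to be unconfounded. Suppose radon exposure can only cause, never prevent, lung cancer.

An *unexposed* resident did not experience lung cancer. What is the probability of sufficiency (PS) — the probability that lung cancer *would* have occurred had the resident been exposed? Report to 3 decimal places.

p₁ = P(outcome | exposed) = 534/3535 = 0.15106
p₀ = P(outcome | unexposed) = 60/2394 = 0.025063
Under exogeneity and monotonicity, PS = (p₁ − p₀) / (1 − p₀).
PS = (0.15106 − 0.025063) / (1 − 0.025063) = 0.126 / 0.97494 ≈ 0.1292

PS ≈ 0.129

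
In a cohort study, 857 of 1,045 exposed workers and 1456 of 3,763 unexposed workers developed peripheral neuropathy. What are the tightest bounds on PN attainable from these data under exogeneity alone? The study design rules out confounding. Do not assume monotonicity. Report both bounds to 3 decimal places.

p₁ = P(outcome | exposed) = 857/1045 = 0.8201
p₀ = P(outcome | unexposed) = 1456/3763 = 0.38693
Under exogeneity alone the bounds on PN are max{0,(p₁−p₀)/p₁} ≤ PN ≤ min{1,(1−p₀)/p₁}.
  lower = (p₁ − p₀)/p₁ = 0.43317 / 0.8201 ≈ 0.5282
  upper = min{1, (1 − p₀)/p₁} = 0.61307 / 0.8201 ≈ 0.7476

0.528 ≤ PN ≤ 0.748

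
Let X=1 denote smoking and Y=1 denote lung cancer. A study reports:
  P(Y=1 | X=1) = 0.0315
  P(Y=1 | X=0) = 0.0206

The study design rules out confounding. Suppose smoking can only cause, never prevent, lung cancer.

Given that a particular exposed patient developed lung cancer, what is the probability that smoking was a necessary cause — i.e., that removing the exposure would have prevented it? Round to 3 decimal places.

PN ≈ 0.346

Let p₁ = 0.0315, p₀ = 0.0206.
Under exogeneity and monotonicity, PN = (p₁ − p₀) / p₁.
PN = (0.0315 − 0.0206) / 0.0315 = 0.0109 / 0.0315 ≈ 0.3460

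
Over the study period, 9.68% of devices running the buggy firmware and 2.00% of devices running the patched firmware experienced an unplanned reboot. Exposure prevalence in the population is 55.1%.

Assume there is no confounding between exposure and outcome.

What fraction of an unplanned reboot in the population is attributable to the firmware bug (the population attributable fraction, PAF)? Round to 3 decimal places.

p₁ = 0.0968, p₀ = 0.02.
Overall risk P(Y=1) = π·p₁ + (1−π)·p₀ = 0.551×0.0968 + 0.449×0.02 = 0.062317.
Under exogeneity, PAF = [P(Y=1) − p₀] / P(Y=1).
PAF = (0.062317 − 0.02) / 0.062317 ≈ 0.6791

PAF ≈ 0.679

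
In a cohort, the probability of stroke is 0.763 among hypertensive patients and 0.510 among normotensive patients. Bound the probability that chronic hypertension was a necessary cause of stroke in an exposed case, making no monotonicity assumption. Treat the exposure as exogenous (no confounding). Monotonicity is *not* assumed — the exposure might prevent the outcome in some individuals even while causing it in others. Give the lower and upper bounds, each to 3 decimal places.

Let p₁ = 0.763, p₀ = 0.51.
Under exogeneity alone the bounds on PN are max{0,(p₁−p₀)/p₁} ≤ PN ≤ min{1,(1−p₀)/p₁}.
  lower = (p₁ − p₀)/p₁ = 0.253 / 0.763 ≈ 0.3316
  upper = min{1, (1 − p₀)/p₁} = 0.49 / 0.763 ≈ 0.6422

0.332 ≤ PN ≤ 0.642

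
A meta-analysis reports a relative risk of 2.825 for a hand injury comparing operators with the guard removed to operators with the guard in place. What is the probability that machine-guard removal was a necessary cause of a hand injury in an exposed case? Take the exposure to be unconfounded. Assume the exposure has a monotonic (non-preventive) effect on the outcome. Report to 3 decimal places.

PN ≈ 0.646

Under exogeneity and monotonicity, PN = (RR − 1) / RR = 1 − 1/RR.
PN = (2.825 − 1) / 2.825 = 1.825 / 2.825 ≈ 0.6460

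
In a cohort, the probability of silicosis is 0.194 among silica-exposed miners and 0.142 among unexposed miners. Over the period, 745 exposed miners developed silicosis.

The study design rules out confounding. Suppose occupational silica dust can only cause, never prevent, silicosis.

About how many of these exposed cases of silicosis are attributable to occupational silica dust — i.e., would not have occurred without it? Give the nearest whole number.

Let p₁ = 0.194, p₀ = 0.142.
PN = (p₁ − p₀)/p₁ = (0.194 − 0.142) / 0.194 ≈ 0.26804.
Attributable cases ≈ PN × (exposed cases) = 0.26804 × 745 ≈ 199.69.

about 200 cases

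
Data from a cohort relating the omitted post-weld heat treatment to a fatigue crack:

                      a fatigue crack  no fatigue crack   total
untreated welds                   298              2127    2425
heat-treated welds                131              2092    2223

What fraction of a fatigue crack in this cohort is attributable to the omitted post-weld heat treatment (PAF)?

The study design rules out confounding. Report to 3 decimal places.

PAF ≈ 0.362

p₁ = P(outcome | exposed) = 298/2425 = 0.12289
p₀ = P(outcome | unexposed) = 131/2223 = 0.058929
Exposure prevalence π = 2425/4648 = 0.52173; overall risk P(Y=1) = 0.092298.
Under exogeneity, PAF = [P(Y=1) − p₀]/P(Y=1).
PAF = (0.092298 − 0.058929) / 0.092298 ≈ 0.3615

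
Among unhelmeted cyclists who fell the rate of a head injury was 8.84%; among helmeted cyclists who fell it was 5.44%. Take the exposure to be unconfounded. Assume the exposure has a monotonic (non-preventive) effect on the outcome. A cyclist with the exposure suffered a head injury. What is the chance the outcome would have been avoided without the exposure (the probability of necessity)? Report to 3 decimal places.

PN ≈ 0.385

p₁ = 0.0884, p₀ = 0.0544.
Under exogeneity and monotonicity, PN = (p₁ − p₀) / p₁.
PN = (0.0884 − 0.0544) / 0.0884 = 0.034 / 0.0884 ≈ 0.3846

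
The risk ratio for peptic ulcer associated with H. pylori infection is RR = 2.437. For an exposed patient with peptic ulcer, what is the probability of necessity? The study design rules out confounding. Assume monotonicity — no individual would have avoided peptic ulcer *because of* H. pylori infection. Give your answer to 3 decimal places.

PN ≈ 0.590

Under exogeneity and monotonicity, PN = (RR − 1) / RR = 1 − 1/RR.
PN = (2.437 − 1) / 2.437 = 1.437 / 2.437 ≈ 0.5897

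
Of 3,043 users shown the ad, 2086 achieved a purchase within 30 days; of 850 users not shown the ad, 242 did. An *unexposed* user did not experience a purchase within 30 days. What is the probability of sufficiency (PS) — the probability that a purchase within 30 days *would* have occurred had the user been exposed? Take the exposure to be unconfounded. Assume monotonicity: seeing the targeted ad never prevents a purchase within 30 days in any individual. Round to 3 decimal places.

PS ≈ 0.560

p₁ = P(outcome | exposed) = 2086/3043 = 0.68551
p₀ = P(outcome | unexposed) = 242/850 = 0.28471
Under exogeneity and monotonicity, PS = (p₁ − p₀) / (1 − p₀).
PS = (0.68551 − 0.28471) / (1 − 0.28471) = 0.4008 / 0.71529 ≈ 0.5603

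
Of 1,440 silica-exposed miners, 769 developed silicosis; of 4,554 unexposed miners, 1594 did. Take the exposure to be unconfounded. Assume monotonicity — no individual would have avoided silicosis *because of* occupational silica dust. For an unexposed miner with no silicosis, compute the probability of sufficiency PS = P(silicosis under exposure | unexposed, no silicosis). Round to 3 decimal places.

PS ≈ 0.283

p₁ = P(outcome | exposed) = 769/1440 = 0.53403
p₀ = P(outcome | unexposed) = 1594/4554 = 0.35002
Under exogeneity and monotonicity, PS = (p₁ − p₀) / (1 − p₀).
PS = (0.53403 − 0.35002) / (1 − 0.35002) = 0.18401 / 0.64998 ≈ 0.2831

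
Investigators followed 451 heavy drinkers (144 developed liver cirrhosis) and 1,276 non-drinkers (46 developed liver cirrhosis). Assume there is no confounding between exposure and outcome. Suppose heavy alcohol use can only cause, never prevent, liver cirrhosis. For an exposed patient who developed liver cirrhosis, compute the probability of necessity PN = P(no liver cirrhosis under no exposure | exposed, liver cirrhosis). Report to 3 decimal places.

p₁ = P(outcome | exposed) = 144/451 = 0.31929
p₀ = P(outcome | unexposed) = 46/1276 = 0.03605
Under exogeneity and monotonicity, PN = (p₁ − p₀) / p₁.
PN = (0.31929 − 0.03605) / 0.31929 = 0.28324 / 0.31929 ≈ 0.8871

PN ≈ 0.887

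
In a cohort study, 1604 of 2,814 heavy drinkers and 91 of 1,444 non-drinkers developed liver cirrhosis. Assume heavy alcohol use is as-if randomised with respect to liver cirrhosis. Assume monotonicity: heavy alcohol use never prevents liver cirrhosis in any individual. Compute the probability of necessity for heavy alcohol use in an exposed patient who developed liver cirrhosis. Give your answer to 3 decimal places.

p₁ = P(outcome | exposed) = 1604/2814 = 0.57001
p₀ = P(outcome | unexposed) = 91/1444 = 0.063019
Under exogeneity and monotonicity, PN = (p₁ − p₀) / p₁.
PN = (0.57001 − 0.063019) / 0.57001 = 0.50699 / 0.57001 ≈ 0.8894

PN ≈ 0.889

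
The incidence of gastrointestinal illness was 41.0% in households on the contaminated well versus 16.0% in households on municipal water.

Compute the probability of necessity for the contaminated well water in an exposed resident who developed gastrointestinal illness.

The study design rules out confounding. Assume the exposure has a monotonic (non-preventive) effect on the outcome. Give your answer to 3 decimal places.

PN ≈ 0.610

p₁ = 0.41, p₀ = 0.16.
Under exogeneity and monotonicity, PN = (p₁ − p₀) / p₁.
PN = (0.41 − 0.16) / 0.41 = 0.25 / 0.41 ≈ 0.6098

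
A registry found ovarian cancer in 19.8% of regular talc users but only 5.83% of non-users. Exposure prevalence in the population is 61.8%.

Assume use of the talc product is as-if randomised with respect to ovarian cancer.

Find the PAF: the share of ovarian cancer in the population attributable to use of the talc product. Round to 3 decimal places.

PAF ≈ 0.597

p₁ = 0.198, p₀ = 0.0583.
Overall risk P(Y=1) = π·p₁ + (1−π)·p₀ = 0.618×0.198 + 0.382×0.0583 = 0.14463.
Under exogeneity, PAF = [P(Y=1) − p₀] / P(Y=1).
PAF = (0.14463 − 0.0583) / 0.14463 ≈ 0.5969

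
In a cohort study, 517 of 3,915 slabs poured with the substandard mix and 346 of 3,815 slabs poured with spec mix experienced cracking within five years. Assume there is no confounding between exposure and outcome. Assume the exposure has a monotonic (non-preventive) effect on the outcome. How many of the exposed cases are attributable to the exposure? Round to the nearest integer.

about 162 cases

p₁ = P(outcome | exposed) = 517/3915 = 0.13206
p₀ = P(outcome | unexposed) = 346/3815 = 0.090695
PN = (p₁ − p₀)/p₁ = (0.13206 − 0.090695) / 0.13206 ≈ 0.31321.
Attributable cases ≈ PN × (exposed cases) = 0.31321 × 517 ≈ 161.93.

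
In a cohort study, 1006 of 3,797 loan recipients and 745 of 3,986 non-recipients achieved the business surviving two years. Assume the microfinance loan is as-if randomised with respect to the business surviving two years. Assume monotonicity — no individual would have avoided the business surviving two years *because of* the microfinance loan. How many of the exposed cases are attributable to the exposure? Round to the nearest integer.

about 296 cases

p₁ = P(outcome | exposed) = 1006/3797 = 0.26495
p₀ = P(outcome | unexposed) = 745/3986 = 0.1869
PN = (p₁ − p₀)/p₁ = (0.26495 − 0.1869) / 0.26495 ≈ 0.29456.
Attributable cases ≈ PN × (exposed cases) = 0.29456 × 1006 ≈ 296.32.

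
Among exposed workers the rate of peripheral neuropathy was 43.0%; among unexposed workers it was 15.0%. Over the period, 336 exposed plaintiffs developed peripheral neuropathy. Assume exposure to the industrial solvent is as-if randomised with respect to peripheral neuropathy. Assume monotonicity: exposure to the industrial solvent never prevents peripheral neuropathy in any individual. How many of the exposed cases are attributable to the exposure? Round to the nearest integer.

about 219 cases

p₁ = 0.43, p₀ = 0.15.
PN = (p₁ − p₀)/p₁ = (0.43 − 0.15) / 0.43 ≈ 0.65116.
Attributable cases ≈ PN × (exposed cases) = 0.65116 × 336 ≈ 218.79.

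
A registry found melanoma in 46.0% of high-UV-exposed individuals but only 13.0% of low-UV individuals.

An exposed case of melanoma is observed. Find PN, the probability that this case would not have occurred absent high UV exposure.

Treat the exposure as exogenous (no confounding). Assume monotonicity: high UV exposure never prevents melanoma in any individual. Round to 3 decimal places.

PN ≈ 0.717

p₁ = 0.46, p₀ = 0.13.
Under exogeneity and monotonicity, PN = (p₁ − p₀) / p₁.
PN = (0.46 − 0.13) / 0.46 = 0.33 / 0.46 ≈ 0.7174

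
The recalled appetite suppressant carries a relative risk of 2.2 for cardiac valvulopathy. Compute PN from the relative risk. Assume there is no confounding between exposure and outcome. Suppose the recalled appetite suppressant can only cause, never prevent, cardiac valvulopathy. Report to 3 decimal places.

Under exogeneity and monotonicity, PN = (RR − 1) / RR = 1 − 1/RR.
PN = (2.2 − 1) / 2.2 = 1.2 / 2.2 ≈ 0.5455

PN ≈ 0.545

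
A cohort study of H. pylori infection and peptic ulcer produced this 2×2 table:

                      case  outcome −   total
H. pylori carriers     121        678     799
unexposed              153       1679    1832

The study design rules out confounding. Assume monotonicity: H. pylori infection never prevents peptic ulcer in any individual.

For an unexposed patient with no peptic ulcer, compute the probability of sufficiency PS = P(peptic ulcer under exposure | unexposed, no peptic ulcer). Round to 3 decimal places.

p₁ = P(outcome | exposed) = 121/799 = 0.15144
p₀ = P(outcome | unexposed) = 153/1832 = 0.083515
Under exogeneity and monotonicity, PS = (p₁ − p₀) / (1 − p₀).
PS = (0.15144 − 0.083515) / (1 − 0.083515) = 0.067924 / 0.91648 ≈ 0.0741

PS ≈ 0.074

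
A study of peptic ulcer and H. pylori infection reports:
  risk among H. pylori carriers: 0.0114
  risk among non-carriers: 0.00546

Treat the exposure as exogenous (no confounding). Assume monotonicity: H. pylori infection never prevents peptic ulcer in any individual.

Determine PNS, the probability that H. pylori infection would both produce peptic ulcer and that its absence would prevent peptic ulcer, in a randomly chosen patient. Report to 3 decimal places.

Let p₁ = 0.0114, p₀ = 0.00546.
Under exogeneity and monotonicity, PNS = p₁ − p₀.
PNS = 0.0114 − 0.00546 = 0.00594

PNS ≈ 0.006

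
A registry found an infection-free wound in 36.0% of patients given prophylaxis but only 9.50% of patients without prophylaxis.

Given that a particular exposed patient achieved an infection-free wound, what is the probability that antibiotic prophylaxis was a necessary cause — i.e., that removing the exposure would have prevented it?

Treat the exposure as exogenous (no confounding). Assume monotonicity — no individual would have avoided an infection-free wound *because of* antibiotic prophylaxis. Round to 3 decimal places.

p₁ = 0.36, p₀ = 0.095.
Under exogeneity and monotonicity, PN = (p₁ − p₀) / p₁.
PN = (0.36 − 0.095) / 0.36 = 0.265 / 0.36 ≈ 0.7361

PN ≈ 0.736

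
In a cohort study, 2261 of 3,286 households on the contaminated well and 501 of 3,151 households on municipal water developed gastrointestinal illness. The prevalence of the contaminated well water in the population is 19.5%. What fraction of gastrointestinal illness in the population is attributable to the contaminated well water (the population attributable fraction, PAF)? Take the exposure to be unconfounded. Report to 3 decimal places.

PAF ≈ 0.394

p₁ = P(outcome | exposed) = 2261/3286 = 0.68807
p₀ = P(outcome | unexposed) = 501/3151 = 0.159
Overall risk P(Y=1) = π·p₁ + (1−π)·p₀ = 0.195×0.68807 + 0.805×0.159 = 0.26217.
Under exogeneity, PAF = [P(Y=1) − p₀] / P(Y=1).
PAF = (0.26217 − 0.159) / 0.26217 ≈ 0.3935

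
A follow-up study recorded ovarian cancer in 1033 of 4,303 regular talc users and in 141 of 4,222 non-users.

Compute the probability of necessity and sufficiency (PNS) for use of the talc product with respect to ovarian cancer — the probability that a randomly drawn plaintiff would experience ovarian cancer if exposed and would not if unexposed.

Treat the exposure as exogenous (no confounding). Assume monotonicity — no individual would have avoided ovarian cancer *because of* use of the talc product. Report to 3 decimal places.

p₁ = P(outcome | exposed) = 1033/4303 = 0.24007
p₀ = P(outcome | unexposed) = 141/4222 = 0.033396
Under exogeneity and monotonicity, PNS = p₁ − p₀.
PNS = 0.24007 − 0.033396 = 0.20667

PNS ≈ 0.207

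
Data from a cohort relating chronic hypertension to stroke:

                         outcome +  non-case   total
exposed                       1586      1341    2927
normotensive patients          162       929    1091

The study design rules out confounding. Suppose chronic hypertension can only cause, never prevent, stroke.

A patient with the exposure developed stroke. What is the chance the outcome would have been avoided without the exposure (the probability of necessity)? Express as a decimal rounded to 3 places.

p₁ = P(outcome | exposed) = 1586/2927 = 0.54185
p₀ = P(outcome | unexposed) = 162/1091 = 0.14849
Under exogeneity and monotonicity, PN = (p₁ − p₀) / p₁.
PN = (0.54185 − 0.14849) / 0.54185 = 0.39336 / 0.54185 ≈ 0.7260

PN ≈ 0.726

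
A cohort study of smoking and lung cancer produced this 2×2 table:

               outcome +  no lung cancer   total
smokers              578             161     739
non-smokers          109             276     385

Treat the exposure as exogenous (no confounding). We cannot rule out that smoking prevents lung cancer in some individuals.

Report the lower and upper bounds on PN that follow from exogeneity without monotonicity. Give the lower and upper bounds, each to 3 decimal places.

0.638 ≤ PN ≤ 0.917

p₁ = P(outcome | exposed) = 578/739 = 0.78214
p₀ = P(outcome | unexposed) = 109/385 = 0.28312
Under exogeneity alone the bounds on PN are max{0,(p₁−p₀)/p₁} ≤ PN ≤ min{1,(1−p₀)/p₁}.
  lower = (p₁ − p₀)/p₁ = 0.49902 / 0.78214 ≈ 0.6380
  upper = min{1, (1 − p₀)/p₁} = 0.71688 / 0.78214 ≈ 0.9166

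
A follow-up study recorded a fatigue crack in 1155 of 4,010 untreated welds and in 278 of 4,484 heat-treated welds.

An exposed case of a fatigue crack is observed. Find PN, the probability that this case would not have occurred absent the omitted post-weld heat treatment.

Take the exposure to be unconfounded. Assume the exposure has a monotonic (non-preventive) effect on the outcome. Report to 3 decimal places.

p₁ = P(outcome | exposed) = 1155/4010 = 0.28803
p₀ = P(outcome | unexposed) = 278/4484 = 0.061998
Under exogeneity and monotonicity, PN = (p₁ − p₀) / p₁.
PN = (0.28803 − 0.061998) / 0.28803 = 0.22603 / 0.28803 ≈ 0.7848

PN ≈ 0.785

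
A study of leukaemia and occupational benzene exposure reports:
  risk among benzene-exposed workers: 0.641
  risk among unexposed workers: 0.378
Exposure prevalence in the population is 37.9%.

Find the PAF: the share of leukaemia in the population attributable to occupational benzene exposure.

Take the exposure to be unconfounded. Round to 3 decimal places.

Let p₁ = 0.641, p₀ = 0.378.
Overall risk P(Y=1) = π·p₁ + (1−π)·p₀ = 0.379×0.641 + 0.621×0.378 = 0.47768.
Under exogeneity, PAF = [P(Y=1) − p₀] / P(Y=1).
PAF = (0.47768 − 0.378) / 0.47768 ≈ 0.2087

PAF ≈ 0.209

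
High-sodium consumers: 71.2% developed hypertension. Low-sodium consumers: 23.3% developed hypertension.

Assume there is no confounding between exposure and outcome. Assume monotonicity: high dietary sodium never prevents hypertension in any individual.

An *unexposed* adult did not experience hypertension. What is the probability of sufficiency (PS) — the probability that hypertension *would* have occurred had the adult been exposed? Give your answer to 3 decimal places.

p₁ = 0.712, p₀ = 0.233.
Under exogeneity and monotonicity, PS = (p₁ − p₀) / (1 − p₀).
PS = (0.712 − 0.233) / (1 − 0.233) = 0.479 / 0.767 ≈ 0.6245

PS ≈ 0.625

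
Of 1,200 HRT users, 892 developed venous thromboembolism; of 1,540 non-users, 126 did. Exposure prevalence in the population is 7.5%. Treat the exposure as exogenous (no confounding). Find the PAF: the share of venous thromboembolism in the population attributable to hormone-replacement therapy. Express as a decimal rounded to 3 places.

p₁ = P(outcome | exposed) = 892/1200 = 0.74333
p₀ = P(outcome | unexposed) = 126/1540 = 0.081818
Overall risk P(Y=1) = π·p₁ + (1−π)·p₀ = 0.075×0.74333 + 0.925×0.081818 = 0.13143.
Under exogeneity, PAF = [P(Y=1) − p₀] / P(Y=1).
PAF = (0.13143 − 0.081818) / 0.13143 ≈ 0.3775

PAF ≈ 0.377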